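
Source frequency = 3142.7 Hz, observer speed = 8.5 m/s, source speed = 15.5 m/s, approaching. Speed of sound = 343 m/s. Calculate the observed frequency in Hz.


Given values:
  f_s = 3142.7 Hz, v_o = 8.5 m/s, v_s = 15.5 m/s
  Direction: approaching
Formula: f_o = f_s * (c + v_o) / (c - v_s)
Numerator: c + v_o = 343 + 8.5 = 351.5
Denominator: c - v_s = 343 - 15.5 = 327.5
f_o = 3142.7 * 351.5 / 327.5 = 3373.0

3373.0 Hz


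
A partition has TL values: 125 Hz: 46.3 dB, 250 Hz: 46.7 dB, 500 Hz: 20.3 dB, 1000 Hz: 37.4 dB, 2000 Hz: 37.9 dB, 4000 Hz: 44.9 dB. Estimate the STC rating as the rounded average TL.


Given TL values at each frequency:
  125 Hz: 46.3 dB
  250 Hz: 46.7 dB
  500 Hz: 20.3 dB
  1000 Hz: 37.4 dB
  2000 Hz: 37.9 dB
  4000 Hz: 44.9 dB
Formula: STC ~ round(average of TL values)
Sum = 46.3 + 46.7 + 20.3 + 37.4 + 37.9 + 44.9 = 233.5
Average = 233.5 / 6 = 38.92
Rounded: 39

39


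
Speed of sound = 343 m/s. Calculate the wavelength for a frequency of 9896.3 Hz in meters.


Given values:
  c = 343 m/s, f = 9896.3 Hz
Formula: lambda = c / f
lambda = 343 / 9896.3
lambda = 0.0347

0.0347 m


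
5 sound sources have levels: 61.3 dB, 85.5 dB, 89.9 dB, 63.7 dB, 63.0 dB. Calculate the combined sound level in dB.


Formula: L_total = 10 * log10( sum(10^(Li/10)) )
  Source 1: 10^(61.3/10) = 1348962.8826
  Source 2: 10^(85.5/10) = 354813389.2336
  Source 3: 10^(89.9/10) = 977237220.9558
  Source 4: 10^(63.7/10) = 2344228.8153
  Source 5: 10^(63.0/10) = 1995262.315
Sum of linear values = 1337739064.2023
L_total = 10 * log10(1337739064.2023) = 91.26

91.26 dB


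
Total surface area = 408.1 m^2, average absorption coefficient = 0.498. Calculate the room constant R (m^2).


Given values:
  S = 408.1 m^2, alpha = 0.498
Formula: R = S * alpha / (1 - alpha)
Numerator: 408.1 * 0.498 = 203.2338
Denominator: 1 - 0.498 = 0.502
R = 203.2338 / 0.502 = 404.85

404.85 m^2


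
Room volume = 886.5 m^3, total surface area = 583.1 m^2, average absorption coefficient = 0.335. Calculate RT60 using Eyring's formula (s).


Given values:
  V = 886.5 m^3, S = 583.1 m^2, alpha = 0.335
Formula: RT60 = 0.161 * V / (-S * ln(1 - alpha))
Compute ln(1 - 0.335) = ln(0.665) = -0.407968
Denominator: -583.1 * -0.407968 = 237.8861
Numerator: 0.161 * 886.5 = 142.7265
RT60 = 142.7265 / 237.8861 = 0.6

0.6 s


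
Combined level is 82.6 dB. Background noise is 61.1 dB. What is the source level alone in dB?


Given values:
  L_total = 82.6 dB, L_bg = 61.1 dB
Formula: L_source = 10 * log10(10^(L_total/10) - 10^(L_bg/10))
Convert to linear:
  10^(82.6/10) = 181970085.861
  10^(61.1/10) = 1288249.5517
Difference: 181970085.861 - 1288249.5517 = 180681836.3093
L_source = 10 * log10(180681836.3093) = 82.57

82.57 dB


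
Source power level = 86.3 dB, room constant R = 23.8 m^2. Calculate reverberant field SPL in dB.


Given values:
  Lw = 86.3 dB, R = 23.8 m^2
Formula: SPL = Lw + 10 * log10(4 / R)
Compute 4 / R = 4 / 23.8 = 0.168067
Compute 10 * log10(0.168067) = -7.7452
SPL = 86.3 + (-7.7452) = 78.55

78.55 dB


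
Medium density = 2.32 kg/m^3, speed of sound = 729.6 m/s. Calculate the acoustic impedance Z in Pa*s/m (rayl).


Given values:
  rho = 2.32 kg/m^3
  c = 729.6 m/s
Formula: Z = rho * c
Z = 2.32 * 729.6
Z = 1692.67

1692.67 rayl


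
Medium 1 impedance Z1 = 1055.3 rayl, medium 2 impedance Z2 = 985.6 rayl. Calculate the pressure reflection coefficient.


Given values:
  Z1 = 1055.3 rayl, Z2 = 985.6 rayl
Formula: R = (Z2 - Z1) / (Z2 + Z1)
Numerator: Z2 - Z1 = 985.6 - 1055.3 = -69.7
Denominator: Z2 + Z1 = 985.6 + 1055.3 = 2040.9
R = -69.7 / 2040.9 = -0.0342

-0.0342


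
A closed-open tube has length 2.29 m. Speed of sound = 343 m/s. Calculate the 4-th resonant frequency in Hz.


Given values:
  Tube type: closed-open, L = 2.29 m, c = 343 m/s, n = 4
Formula: f_n = (2n - 1) * c / (4 * L)
Compute 2n - 1 = 2*4 - 1 = 7
Compute 4 * L = 4 * 2.29 = 9.16
f = 7 * 343 / 9.16
f = 262.12

262.12 Hz


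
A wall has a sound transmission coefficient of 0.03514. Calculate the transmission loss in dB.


Given values:
  tau = 0.03514
Formula: TL = 10 * log10(1 / tau)
Compute 1 / tau = 1 / 0.03514 = 28.4576
Compute log10(28.4576) = 1.454198
TL = 10 * 1.454198 = 14.54

14.54 dB


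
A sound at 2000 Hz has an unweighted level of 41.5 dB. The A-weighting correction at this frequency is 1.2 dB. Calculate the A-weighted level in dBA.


Given values:
  SPL = 41.5 dB
  A-weighting at 2000 Hz = 1.2 dB
Formula: L_A = SPL + A_weight
L_A = 41.5 + (1.2)
L_A = 42.7

42.7 dBA


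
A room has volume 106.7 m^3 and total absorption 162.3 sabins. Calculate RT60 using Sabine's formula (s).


Given values:
  V = 106.7 m^3
  A = 162.3 sabins
Formula: RT60 = 0.161 * V / A
Numerator: 0.161 * 106.7 = 17.1787
RT60 = 17.1787 / 162.3 = 0.106

0.106 s


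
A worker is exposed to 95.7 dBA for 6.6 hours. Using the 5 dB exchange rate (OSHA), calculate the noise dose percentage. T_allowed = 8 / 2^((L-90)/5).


Given values:
  L = 95.7 dBA, T = 6.6 hours
Formula: T_allowed = 8 / 2^((L - 90) / 5)
Compute exponent: (95.7 - 90) / 5 = 1.14
Compute 2^(1.14) = 2.20381
T_allowed = 8 / 2.20381 = 3.630077 hours
Dose = (T / T_allowed) * 100
Dose = (6.6 / 3.630077) * 100 = 181.81

181.81 %


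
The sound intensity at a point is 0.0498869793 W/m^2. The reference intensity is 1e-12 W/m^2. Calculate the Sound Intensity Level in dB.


Given values:
  I = 0.0498869793 W/m^2
  I_ref = 1e-12 W/m^2
Formula: SIL = 10 * log10(I / I_ref)
Compute ratio: I / I_ref = 49886979300
Compute log10: log10(49886979300) = 10.697987
Multiply: SIL = 10 * 10.697987 = 106.98

106.98 dB


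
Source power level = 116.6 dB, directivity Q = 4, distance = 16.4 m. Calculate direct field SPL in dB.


Given values:
  Lw = 116.6 dB, Q = 4, r = 16.4 m
Formula: SPL = Lw + 10 * log10(Q / (4 * pi * r^2))
Compute 4 * pi * r^2 = 4 * pi * 16.4^2 = 3379.851
Compute Q / denom = 4 / 3379.851 = 0.00118348
Compute 10 * log10(0.00118348) = -29.2684
SPL = 116.6 + (-29.2684) = 87.33

87.33 dB


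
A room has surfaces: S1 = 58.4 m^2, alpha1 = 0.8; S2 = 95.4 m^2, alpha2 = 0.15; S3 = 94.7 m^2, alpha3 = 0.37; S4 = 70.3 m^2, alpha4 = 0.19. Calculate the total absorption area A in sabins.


Given surfaces:
  Surface 1: 58.4 * 0.8 = 46.72
  Surface 2: 95.4 * 0.15 = 14.31
  Surface 3: 94.7 * 0.37 = 35.039
  Surface 4: 70.3 * 0.19 = 13.357
Formula: A = sum(Si * alpha_i)
A = 46.72 + 14.31 + 35.039 + 13.357
A = 109.43

109.43 sabins


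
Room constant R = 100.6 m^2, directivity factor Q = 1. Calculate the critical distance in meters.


Given values:
  R = 100.6 m^2, Q = 1
Formula: d_c = 0.141 * sqrt(Q * R)
Compute Q * R = 1 * 100.6 = 100.6
Compute sqrt(100.6) = 10.03
d_c = 0.141 * 10.03 = 1.414

1.414 m


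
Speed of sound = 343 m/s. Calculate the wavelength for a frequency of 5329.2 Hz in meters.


Given values:
  c = 343 m/s, f = 5329.2 Hz
Formula: lambda = c / f
lambda = 343 / 5329.2
lambda = 0.0644

0.0644 m


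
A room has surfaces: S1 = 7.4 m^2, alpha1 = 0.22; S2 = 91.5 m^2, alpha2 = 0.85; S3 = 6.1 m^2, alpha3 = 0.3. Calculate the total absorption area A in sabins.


Given surfaces:
  Surface 1: 7.4 * 0.22 = 1.628
  Surface 2: 91.5 * 0.85 = 77.775
  Surface 3: 6.1 * 0.3 = 1.83
Formula: A = sum(Si * alpha_i)
A = 1.628 + 77.775 + 1.83
A = 81.23

81.23 sabins


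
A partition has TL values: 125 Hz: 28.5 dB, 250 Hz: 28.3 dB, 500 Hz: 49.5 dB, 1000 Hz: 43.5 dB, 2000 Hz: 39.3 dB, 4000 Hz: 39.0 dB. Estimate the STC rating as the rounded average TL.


Given TL values at each frequency:
  125 Hz: 28.5 dB
  250 Hz: 28.3 dB
  500 Hz: 49.5 dB
  1000 Hz: 43.5 dB
  2000 Hz: 39.3 dB
  4000 Hz: 39.0 dB
Formula: STC ~ round(average of TL values)
Sum = 28.5 + 28.3 + 49.5 + 43.5 + 39.3 + 39.0 = 228.1
Average = 228.1 / 6 = 38.02
Rounded: 38

38


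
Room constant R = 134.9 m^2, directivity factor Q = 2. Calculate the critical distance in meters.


Given values:
  R = 134.9 m^2, Q = 2
Formula: d_c = 0.141 * sqrt(Q * R)
Compute Q * R = 2 * 134.9 = 269.8
Compute sqrt(269.8) = 16.4256
d_c = 0.141 * 16.4256 = 2.316

2.316 m


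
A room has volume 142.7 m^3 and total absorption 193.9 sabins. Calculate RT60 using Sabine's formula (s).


Given values:
  V = 142.7 m^3
  A = 193.9 sabins
Formula: RT60 = 0.161 * V / A
Numerator: 0.161 * 142.7 = 22.9747
RT60 = 22.9747 / 193.9 = 0.118

0.118 s


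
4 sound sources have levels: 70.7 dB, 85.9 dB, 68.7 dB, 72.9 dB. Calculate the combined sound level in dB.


Formula: L_total = 10 * log10( sum(10^(Li/10)) )
  Source 1: 10^(70.7/10) = 11748975.5494
  Source 2: 10^(85.9/10) = 389045144.9943
  Source 3: 10^(68.7/10) = 7413102.413
  Source 4: 10^(72.9/10) = 19498445.9976
Sum of linear values = 427705668.9543
L_total = 10 * log10(427705668.9543) = 86.31

86.31 dB


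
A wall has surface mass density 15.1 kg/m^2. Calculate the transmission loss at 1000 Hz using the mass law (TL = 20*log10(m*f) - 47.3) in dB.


Given values:
  m = 15.1 kg/m^2, f = 1000 Hz
Formula: TL = 20 * log10(m * f) - 47.3
Compute m * f = 15.1 * 1000 = 15100.0
Compute log10(15100.0) = 4.178977
Compute 20 * 4.178977 = 83.5795
TL = 83.5795 - 47.3 = 36.28

36.28 dB


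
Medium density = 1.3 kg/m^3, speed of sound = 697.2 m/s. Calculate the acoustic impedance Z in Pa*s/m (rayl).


Given values:
  rho = 1.3 kg/m^3
  c = 697.2 m/s
Formula: Z = rho * c
Z = 1.3 * 697.2
Z = 906.36

906.36 rayl


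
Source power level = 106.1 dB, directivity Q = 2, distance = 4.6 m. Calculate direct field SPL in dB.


Given values:
  Lw = 106.1 dB, Q = 2, r = 4.6 m
Formula: SPL = Lw + 10 * log10(Q / (4 * pi * r^2))
Compute 4 * pi * r^2 = 4 * pi * 4.6^2 = 265.9044
Compute Q / denom = 2 / 265.9044 = 0.0075215
Compute 10 * log10(0.0075215) = -21.237
SPL = 106.1 + (-21.237) = 84.86

84.86 dB


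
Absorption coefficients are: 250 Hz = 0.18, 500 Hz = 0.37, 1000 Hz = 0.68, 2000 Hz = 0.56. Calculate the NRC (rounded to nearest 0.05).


Given values:
  a_250 = 0.18, a_500 = 0.37
  a_1000 = 0.68, a_2000 = 0.56
Formula: NRC = (a250 + a500 + a1000 + a2000) / 4
Sum = 0.18 + 0.37 + 0.68 + 0.56 = 1.79
NRC = 1.79 / 4 = 0.4475
Rounded to nearest 0.05: 0.45

0.45


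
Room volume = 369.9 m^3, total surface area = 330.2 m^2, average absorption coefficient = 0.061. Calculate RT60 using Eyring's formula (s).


Given values:
  V = 369.9 m^3, S = 330.2 m^2, alpha = 0.061
Formula: RT60 = 0.161 * V / (-S * ln(1 - alpha))
Compute ln(1 - 0.061) = ln(0.939) = -0.06294
Denominator: -330.2 * -0.06294 = 20.7828
Numerator: 0.161 * 369.9 = 59.5539
RT60 = 59.5539 / 20.7828 = 2.866

2.866 s


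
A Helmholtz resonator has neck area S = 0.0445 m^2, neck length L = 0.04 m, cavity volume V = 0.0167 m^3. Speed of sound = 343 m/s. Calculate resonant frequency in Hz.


Given values:
  S = 0.0445 m^2, L = 0.04 m, V = 0.0167 m^3, c = 343 m/s
Formula: f = (c / (2*pi)) * sqrt(S / (V * L))
Compute V * L = 0.0167 * 0.04 = 0.000668
Compute S / (V * L) = 0.0445 / 0.000668 = 66.6168
Compute sqrt(66.6168) = 8.161912
Compute c / (2*pi) = 343 / 6.283185 = 54.590148
f = 54.590148 * 8.161912 = 445.56

445.56 Hz


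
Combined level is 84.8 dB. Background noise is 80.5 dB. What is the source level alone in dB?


Given values:
  L_total = 84.8 dB, L_bg = 80.5 dB
Formula: L_source = 10 * log10(10^(L_total/10) - 10^(L_bg/10))
Convert to linear:
  10^(84.8/10) = 301995172.0402
  10^(80.5/10) = 112201845.4302
Difference: 301995172.0402 - 112201845.4302 = 189793326.61
L_source = 10 * log10(189793326.61) = 82.78

82.78 dB


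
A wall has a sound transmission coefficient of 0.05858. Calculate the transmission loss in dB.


Given values:
  tau = 0.05858
Formula: TL = 10 * log10(1 / tau)
Compute 1 / tau = 1 / 0.05858 = 17.0707
Compute log10(17.0707) = 1.232251
TL = 10 * 1.232251 = 12.32

12.32 dB


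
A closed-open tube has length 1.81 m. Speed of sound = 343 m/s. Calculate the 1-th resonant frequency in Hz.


Given values:
  Tube type: closed-open, L = 1.81 m, c = 343 m/s, n = 1
Formula: f_n = (2n - 1) * c / (4 * L)
Compute 2n - 1 = 2*1 - 1 = 1
Compute 4 * L = 4 * 1.81 = 7.24
f = 1 * 343 / 7.24
f = 47.38

47.38 Hz


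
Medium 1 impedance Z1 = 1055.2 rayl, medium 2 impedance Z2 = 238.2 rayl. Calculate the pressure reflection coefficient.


Given values:
  Z1 = 1055.2 rayl, Z2 = 238.2 rayl
Formula: R = (Z2 - Z1) / (Z2 + Z1)
Numerator: Z2 - Z1 = 238.2 - 1055.2 = -817.0
Denominator: Z2 + Z1 = 238.2 + 1055.2 = 1293.4
R = -817.0 / 1293.4 = -0.6317

-0.6317


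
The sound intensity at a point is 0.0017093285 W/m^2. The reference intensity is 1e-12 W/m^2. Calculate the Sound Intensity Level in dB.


Given values:
  I = 0.0017093285 W/m^2
  I_ref = 1e-12 W/m^2
Formula: SIL = 10 * log10(I / I_ref)
Compute ratio: I / I_ref = 1709328500
Compute log10: log10(1709328500) = 9.232826
Multiply: SIL = 10 * 9.232826 = 92.33

92.33 dB


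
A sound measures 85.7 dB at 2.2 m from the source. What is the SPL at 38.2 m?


Given values:
  SPL1 = 85.7 dB, r1 = 2.2 m, r2 = 38.2 m
Formula: SPL2 = SPL1 - 20 * log10(r2 / r1)
Compute ratio: r2 / r1 = 38.2 / 2.2 = 17.3636
Compute log10: log10(17.3636) = 1.23964
Compute drop: 20 * 1.23964 = 24.7928
SPL2 = 85.7 - 24.7928 = 60.91

60.91 dB


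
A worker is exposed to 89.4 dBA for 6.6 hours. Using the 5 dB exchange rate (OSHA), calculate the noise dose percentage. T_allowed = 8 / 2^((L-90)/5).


Given values:
  L = 89.4 dBA, T = 6.6 hours
Formula: T_allowed = 8 / 2^((L - 90) / 5)
Compute exponent: (89.4 - 90) / 5 = -0.12
Compute 2^(-0.12) = 0.920188
T_allowed = 8 / 0.920188 = 8.693876 hours
Dose = (T / T_allowed) * 100
Dose = (6.6 / 8.693876) * 100 = 75.92

75.92 %


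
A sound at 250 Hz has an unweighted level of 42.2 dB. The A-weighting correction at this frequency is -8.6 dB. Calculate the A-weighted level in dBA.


Given values:
  SPL = 42.2 dB
  A-weighting at 250 Hz = -8.6 dB
Formula: L_A = SPL + A_weight
L_A = 42.2 + (-8.6)
L_A = 33.6

33.6 dBA


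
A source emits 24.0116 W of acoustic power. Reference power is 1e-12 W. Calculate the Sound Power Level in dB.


Given values:
  W = 24.0116 W
  W_ref = 1e-12 W
Formula: SWL = 10 * log10(W / W_ref)
Compute ratio: W / W_ref = 24011600000000
Compute log10: log10(24011600000000) = 13.380421
Multiply: SWL = 10 * 13.380421 = 133.8

133.8 dB


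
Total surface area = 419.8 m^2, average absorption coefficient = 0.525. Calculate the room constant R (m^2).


Given values:
  S = 419.8 m^2, alpha = 0.525
Formula: R = S * alpha / (1 - alpha)
Numerator: 419.8 * 0.525 = 220.395
Denominator: 1 - 0.525 = 0.475
R = 220.395 / 0.475 = 463.99

463.99 m^2


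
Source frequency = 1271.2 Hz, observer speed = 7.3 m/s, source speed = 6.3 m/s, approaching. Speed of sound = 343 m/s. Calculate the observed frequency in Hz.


Given values:
  f_s = 1271.2 Hz, v_o = 7.3 m/s, v_s = 6.3 m/s
  Direction: approaching
Formula: f_o = f_s * (c + v_o) / (c - v_s)
Numerator: c + v_o = 343 + 7.3 = 350.3
Denominator: c - v_s = 343 - 6.3 = 336.7
f_o = 1271.2 * 350.3 / 336.7 = 1322.55

1322.55 Hz


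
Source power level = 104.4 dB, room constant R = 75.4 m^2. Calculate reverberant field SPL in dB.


Given values:
  Lw = 104.4 dB, R = 75.4 m^2
Formula: SPL = Lw + 10 * log10(4 / R)
Compute 4 / R = 4 / 75.4 = 0.05305
Compute 10 * log10(0.05305) = -12.7531
SPL = 104.4 + (-12.7531) = 91.65

91.65 dB


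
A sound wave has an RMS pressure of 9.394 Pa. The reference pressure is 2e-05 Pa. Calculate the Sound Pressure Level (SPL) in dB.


Given values:
  p = 9.394 Pa
  p_ref = 2e-05 Pa
Formula: SPL = 20 * log10(p / p_ref)
Compute ratio: p / p_ref = 9.394 / 2e-05 = 469700
Compute log10: log10(469700) = 5.671821
Multiply: SPL = 20 * 5.671821 = 113.44

113.44 dB


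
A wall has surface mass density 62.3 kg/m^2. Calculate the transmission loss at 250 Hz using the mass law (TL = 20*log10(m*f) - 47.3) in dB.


Given values:
  m = 62.3 kg/m^2, f = 250 Hz
Formula: TL = 20 * log10(m * f) - 47.3
Compute m * f = 62.3 * 250 = 15575.0
Compute log10(15575.0) = 4.192428
Compute 20 * 4.192428 = 83.8486
TL = 83.8486 - 47.3 = 36.55

36.55 dB


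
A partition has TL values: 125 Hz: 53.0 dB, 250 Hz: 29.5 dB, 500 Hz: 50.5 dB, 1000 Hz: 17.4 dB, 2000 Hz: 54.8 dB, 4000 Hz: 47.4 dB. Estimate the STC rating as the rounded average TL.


Given TL values at each frequency:
  125 Hz: 53.0 dB
  250 Hz: 29.5 dB
  500 Hz: 50.5 dB
  1000 Hz: 17.4 dB
  2000 Hz: 54.8 dB
  4000 Hz: 47.4 dB
Formula: STC ~ round(average of TL values)
Sum = 53.0 + 29.5 + 50.5 + 17.4 + 54.8 + 47.4 = 252.6
Average = 252.6 / 6 = 42.1
Rounded: 42

42


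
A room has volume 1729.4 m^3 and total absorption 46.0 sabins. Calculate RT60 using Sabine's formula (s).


Given values:
  V = 1729.4 m^3
  A = 46.0 sabins
Formula: RT60 = 0.161 * V / A
Numerator: 0.161 * 1729.4 = 278.4334
RT60 = 278.4334 / 46.0 = 6.053

6.053 s


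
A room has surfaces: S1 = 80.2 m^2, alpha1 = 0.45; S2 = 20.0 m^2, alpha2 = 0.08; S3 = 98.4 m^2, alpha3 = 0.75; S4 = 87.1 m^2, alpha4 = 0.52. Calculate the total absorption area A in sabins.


Given surfaces:
  Surface 1: 80.2 * 0.45 = 36.09
  Surface 2: 20.0 * 0.08 = 1.6
  Surface 3: 98.4 * 0.75 = 73.8
  Surface 4: 87.1 * 0.52 = 45.292
Formula: A = sum(Si * alpha_i)
A = 36.09 + 1.6 + 73.8 + 45.292
A = 156.78

156.78 sabins


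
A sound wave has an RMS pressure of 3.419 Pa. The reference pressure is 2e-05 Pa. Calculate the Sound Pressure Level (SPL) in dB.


Given values:
  p = 3.419 Pa
  p_ref = 2e-05 Pa
Formula: SPL = 20 * log10(p / p_ref)
Compute ratio: p / p_ref = 3.419 / 2e-05 = 170950
Compute log10: log10(170950) = 5.232869
Multiply: SPL = 20 * 5.232869 = 104.66

104.66 dB


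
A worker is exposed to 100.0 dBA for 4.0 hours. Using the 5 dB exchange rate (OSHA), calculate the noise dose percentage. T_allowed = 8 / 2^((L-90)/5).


Given values:
  L = 100.0 dBA, T = 4.0 hours
Formula: T_allowed = 8 / 2^((L - 90) / 5)
Compute exponent: (100.0 - 90) / 5 = 2.0
Compute 2^(2.0) = 4.0
T_allowed = 8 / 4.0 = 2.0 hours
Dose = (T / T_allowed) * 100
Dose = (4.0 / 2.0) * 100 = 200.0

200.0 %


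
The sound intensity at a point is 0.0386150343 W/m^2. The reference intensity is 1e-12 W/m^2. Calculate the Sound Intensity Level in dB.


Given values:
  I = 0.0386150343 W/m^2
  I_ref = 1e-12 W/m^2
Formula: SIL = 10 * log10(I / I_ref)
Compute ratio: I / I_ref = 38615034300
Compute log10: log10(38615034300) = 10.586756
Multiply: SIL = 10 * 10.586756 = 105.87

105.87 dB


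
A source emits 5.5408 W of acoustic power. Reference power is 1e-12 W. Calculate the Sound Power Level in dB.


Given values:
  W = 5.5408 W
  W_ref = 1e-12 W
Formula: SWL = 10 * log10(W / W_ref)
Compute ratio: W / W_ref = 5540800000000
Compute log10: log10(5540800000000) = 12.743572
Multiply: SWL = 10 * 12.743572 = 127.44

127.44 dB


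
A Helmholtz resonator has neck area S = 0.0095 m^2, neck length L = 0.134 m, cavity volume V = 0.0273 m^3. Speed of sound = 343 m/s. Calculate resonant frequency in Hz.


Given values:
  S = 0.0095 m^2, L = 0.134 m, V = 0.0273 m^3, c = 343 m/s
Formula: f = (c / (2*pi)) * sqrt(S / (V * L))
Compute V * L = 0.0273 * 0.134 = 0.0036582
Compute S / (V * L) = 0.0095 / 0.0036582 = 2.5969
Compute sqrt(2.5969) = 1.61149
Compute c / (2*pi) = 343 / 6.283185 = 54.590148
f = 54.590148 * 1.61149 = 87.97

87.97 Hz


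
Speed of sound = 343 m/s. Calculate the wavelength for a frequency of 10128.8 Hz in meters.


Given values:
  c = 343 m/s, f = 10128.8 Hz
Formula: lambda = c / f
lambda = 343 / 10128.8
lambda = 0.0339

0.0339 m


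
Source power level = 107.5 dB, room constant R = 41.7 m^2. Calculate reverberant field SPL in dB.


Given values:
  Lw = 107.5 dB, R = 41.7 m^2
Formula: SPL = Lw + 10 * log10(4 / R)
Compute 4 / R = 4 / 41.7 = 0.095923
Compute 10 * log10(0.095923) = -10.1808
SPL = 107.5 + (-10.1808) = 97.32

97.32 dB


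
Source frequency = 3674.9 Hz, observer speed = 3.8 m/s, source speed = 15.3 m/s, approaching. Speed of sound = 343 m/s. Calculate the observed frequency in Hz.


Given values:
  f_s = 3674.9 Hz, v_o = 3.8 m/s, v_s = 15.3 m/s
  Direction: approaching
Formula: f_o = f_s * (c + v_o) / (c - v_s)
Numerator: c + v_o = 343 + 3.8 = 346.8
Denominator: c - v_s = 343 - 15.3 = 327.7
f_o = 3674.9 * 346.8 / 327.7 = 3889.09

3889.09 Hz


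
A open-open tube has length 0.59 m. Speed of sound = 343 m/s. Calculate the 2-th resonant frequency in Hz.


Given values:
  Tube type: open-open, L = 0.59 m, c = 343 m/s, n = 2
Formula: f_n = n * c / (2 * L)
Compute 2 * L = 2 * 0.59 = 1.18
f = 2 * 343 / 1.18
f = 581.36

581.36 Hz


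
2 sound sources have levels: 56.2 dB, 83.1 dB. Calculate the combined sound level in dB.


Formula: L_total = 10 * log10( sum(10^(Li/10)) )
  Source 1: 10^(56.2/10) = 416869.3835
  Source 2: 10^(83.1/10) = 204173794.467
Sum of linear values = 204590663.8505
L_total = 10 * log10(204590663.8505) = 83.11

83.11 dB


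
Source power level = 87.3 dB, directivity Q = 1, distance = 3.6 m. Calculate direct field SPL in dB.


Given values:
  Lw = 87.3 dB, Q = 1, r = 3.6 m
Formula: SPL = Lw + 10 * log10(Q / (4 * pi * r^2))
Compute 4 * pi * r^2 = 4 * pi * 3.6^2 = 162.8602
Compute Q / denom = 1 / 162.8602 = 0.00614024
Compute 10 * log10(0.00614024) = -22.1181
SPL = 87.3 + (-22.1181) = 65.18

65.18 dB


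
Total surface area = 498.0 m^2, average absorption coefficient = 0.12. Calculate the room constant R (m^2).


Given values:
  S = 498.0 m^2, alpha = 0.12
Formula: R = S * alpha / (1 - alpha)
Numerator: 498.0 * 0.12 = 59.76
Denominator: 1 - 0.12 = 0.88
R = 59.76 / 0.88 = 67.91

67.91 m^2


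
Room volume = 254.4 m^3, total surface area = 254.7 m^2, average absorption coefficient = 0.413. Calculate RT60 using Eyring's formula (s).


Given values:
  V = 254.4 m^3, S = 254.7 m^2, alpha = 0.413
Formula: RT60 = 0.161 * V / (-S * ln(1 - alpha))
Compute ln(1 - 0.413) = ln(0.587) = -0.53273
Denominator: -254.7 * -0.53273 = 135.6863
Numerator: 0.161 * 254.4 = 40.9584
RT60 = 40.9584 / 135.6863 = 0.302

0.302 s


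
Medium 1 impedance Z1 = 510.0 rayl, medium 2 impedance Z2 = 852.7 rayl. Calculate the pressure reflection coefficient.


Given values:
  Z1 = 510.0 rayl, Z2 = 852.7 rayl
Formula: R = (Z2 - Z1) / (Z2 + Z1)
Numerator: Z2 - Z1 = 852.7 - 510.0 = 342.7
Denominator: Z2 + Z1 = 852.7 + 510.0 = 1362.7
R = 342.7 / 1362.7 = 0.2515

0.2515


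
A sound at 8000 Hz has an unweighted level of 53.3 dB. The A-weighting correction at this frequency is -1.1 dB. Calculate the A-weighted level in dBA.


Given values:
  SPL = 53.3 dB
  A-weighting at 8000 Hz = -1.1 dB
Formula: L_A = SPL + A_weight
L_A = 53.3 + (-1.1)
L_A = 52.2

52.2 dBA


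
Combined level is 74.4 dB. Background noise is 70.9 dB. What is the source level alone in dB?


Given values:
  L_total = 74.4 dB, L_bg = 70.9 dB
Formula: L_source = 10 * log10(10^(L_total/10) - 10^(L_bg/10))
Convert to linear:
  10^(74.4/10) = 27542287.0334
  10^(70.9/10) = 12302687.7081
Difference: 27542287.0334 - 12302687.7081 = 15239599.3253
L_source = 10 * log10(15239599.3253) = 71.83

71.83 dB


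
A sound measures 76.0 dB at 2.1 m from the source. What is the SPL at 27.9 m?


Given values:
  SPL1 = 76.0 dB, r1 = 2.1 m, r2 = 27.9 m
Formula: SPL2 = SPL1 - 20 * log10(r2 / r1)
Compute ratio: r2 / r1 = 27.9 / 2.1 = 13.2857
Compute log10: log10(13.2857) = 1.123384
Compute drop: 20 * 1.123384 = 22.4677
SPL2 = 76.0 - 22.4677 = 53.53

53.53 dB


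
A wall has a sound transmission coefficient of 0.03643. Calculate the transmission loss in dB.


Given values:
  tau = 0.03643
Formula: TL = 10 * log10(1 / tau)
Compute 1 / tau = 1 / 0.03643 = 27.4499
Compute log10(27.4499) = 1.438541
TL = 10 * 1.438541 = 14.39

14.39 dB


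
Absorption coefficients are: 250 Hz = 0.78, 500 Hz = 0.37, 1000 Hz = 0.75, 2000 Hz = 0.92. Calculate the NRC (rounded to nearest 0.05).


Given values:
  a_250 = 0.78, a_500 = 0.37
  a_1000 = 0.75, a_2000 = 0.92
Formula: NRC = (a250 + a500 + a1000 + a2000) / 4
Sum = 0.78 + 0.37 + 0.75 + 0.92 = 2.82
NRC = 2.82 / 4 = 0.705
Rounded to nearest 0.05: 0.7

0.7


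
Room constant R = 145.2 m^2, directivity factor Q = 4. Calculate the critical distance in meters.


Given values:
  R = 145.2 m^2, Q = 4
Formula: d_c = 0.141 * sqrt(Q * R)
Compute Q * R = 4 * 145.2 = 580.8
Compute sqrt(580.8) = 24.0998
d_c = 0.141 * 24.0998 = 3.398

3.398 m


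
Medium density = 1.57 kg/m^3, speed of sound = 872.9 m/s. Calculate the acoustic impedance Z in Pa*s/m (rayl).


Given values:
  rho = 1.57 kg/m^3
  c = 872.9 m/s
Formula: Z = rho * c
Z = 1.57 * 872.9
Z = 1370.45

1370.45 rayl


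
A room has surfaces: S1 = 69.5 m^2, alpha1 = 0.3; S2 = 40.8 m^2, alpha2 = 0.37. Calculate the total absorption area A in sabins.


Given surfaces:
  Surface 1: 69.5 * 0.3 = 20.85
  Surface 2: 40.8 * 0.37 = 15.096
Formula: A = sum(Si * alpha_i)
A = 20.85 + 15.096
A = 35.95

35.95 sabins


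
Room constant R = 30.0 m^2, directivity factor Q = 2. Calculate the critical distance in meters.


Given values:
  R = 30.0 m^2, Q = 2
Formula: d_c = 0.141 * sqrt(Q * R)
Compute Q * R = 2 * 30.0 = 60.0
Compute sqrt(60.0) = 7.746
d_c = 0.141 * 7.746 = 1.092

1.092 m


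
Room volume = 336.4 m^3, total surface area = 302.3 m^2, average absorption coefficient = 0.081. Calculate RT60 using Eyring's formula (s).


Given values:
  V = 336.4 m^3, S = 302.3 m^2, alpha = 0.081
Formula: RT60 = 0.161 * V / (-S * ln(1 - alpha))
Compute ln(1 - 0.081) = ln(0.919) = -0.084469
Denominator: -302.3 * -0.084469 = 25.535
Numerator: 0.161 * 336.4 = 54.1604
RT60 = 54.1604 / 25.535 = 2.121

2.121 s


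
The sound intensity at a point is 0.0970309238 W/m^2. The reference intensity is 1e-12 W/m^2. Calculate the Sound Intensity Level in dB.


Given values:
  I = 0.0970309238 W/m^2
  I_ref = 1e-12 W/m^2
Formula: SIL = 10 * log10(I / I_ref)
Compute ratio: I / I_ref = 97030923800
Compute log10: log10(97030923800) = 10.98691
Multiply: SIL = 10 * 10.98691 = 109.87

109.87 dB


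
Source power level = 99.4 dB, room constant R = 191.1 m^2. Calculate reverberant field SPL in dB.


Given values:
  Lw = 99.4 dB, R = 191.1 m^2
Formula: SPL = Lw + 10 * log10(4 / R)
Compute 4 / R = 4 / 191.1 = 0.020931
Compute 10 * log10(0.020931) = -16.7921
SPL = 99.4 + (-16.7921) = 82.61

82.61 dB


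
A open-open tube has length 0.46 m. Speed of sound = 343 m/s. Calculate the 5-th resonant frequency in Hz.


Given values:
  Tube type: open-open, L = 0.46 m, c = 343 m/s, n = 5
Formula: f_n = n * c / (2 * L)
Compute 2 * L = 2 * 0.46 = 0.92
f = 5 * 343 / 0.92
f = 1864.13

1864.13 Hz


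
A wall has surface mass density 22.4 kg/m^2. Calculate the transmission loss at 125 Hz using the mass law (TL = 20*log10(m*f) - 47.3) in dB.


Given values:
  m = 22.4 kg/m^2, f = 125 Hz
Formula: TL = 20 * log10(m * f) - 47.3
Compute m * f = 22.4 * 125 = 2800.0
Compute log10(2800.0) = 3.447158
Compute 20 * 3.447158 = 68.9432
TL = 68.9432 - 47.3 = 21.64

21.64 dB


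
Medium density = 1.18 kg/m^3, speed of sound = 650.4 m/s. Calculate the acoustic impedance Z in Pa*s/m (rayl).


Given values:
  rho = 1.18 kg/m^3
  c = 650.4 m/s
Formula: Z = rho * c
Z = 1.18 * 650.4
Z = 767.47

767.47 rayl


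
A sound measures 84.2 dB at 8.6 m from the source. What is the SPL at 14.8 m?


Given values:
  SPL1 = 84.2 dB, r1 = 8.6 m, r2 = 14.8 m
Formula: SPL2 = SPL1 - 20 * log10(r2 / r1)
Compute ratio: r2 / r1 = 14.8 / 8.6 = 1.7209
Compute log10: log10(1.7209) = 0.235756
Compute drop: 20 * 0.235756 = 4.7151
SPL2 = 84.2 - 4.7151 = 79.48

79.48 dB


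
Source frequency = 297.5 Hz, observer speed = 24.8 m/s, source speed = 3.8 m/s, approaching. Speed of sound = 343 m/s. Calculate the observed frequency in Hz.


Given values:
  f_s = 297.5 Hz, v_o = 24.8 m/s, v_s = 3.8 m/s
  Direction: approaching
Formula: f_o = f_s * (c + v_o) / (c - v_s)
Numerator: c + v_o = 343 + 24.8 = 367.8
Denominator: c - v_s = 343 - 3.8 = 339.2
f_o = 297.5 * 367.8 / 339.2 = 322.58

322.58 Hz


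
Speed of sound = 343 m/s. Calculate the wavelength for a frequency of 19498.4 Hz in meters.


Given values:
  c = 343 m/s, f = 19498.4 Hz
Formula: lambda = c / f
lambda = 343 / 19498.4
lambda = 0.0176

0.0176 m


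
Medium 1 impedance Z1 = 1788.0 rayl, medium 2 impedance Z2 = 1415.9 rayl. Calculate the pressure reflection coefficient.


Given values:
  Z1 = 1788.0 rayl, Z2 = 1415.9 rayl
Formula: R = (Z2 - Z1) / (Z2 + Z1)
Numerator: Z2 - Z1 = 1415.9 - 1788.0 = -372.1
Denominator: Z2 + Z1 = 1415.9 + 1788.0 = 3203.9
R = -372.1 / 3203.9 = -0.1161

-0.1161


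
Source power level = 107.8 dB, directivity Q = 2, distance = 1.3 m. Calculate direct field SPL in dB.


Given values:
  Lw = 107.8 dB, Q = 2, r = 1.3 m
Formula: SPL = Lw + 10 * log10(Q / (4 * pi * r^2))
Compute 4 * pi * r^2 = 4 * pi * 1.3^2 = 21.2372
Compute Q / denom = 2 / 21.2372 = 0.09417437
Compute 10 * log10(0.09417437) = -10.2607
SPL = 107.8 + (-10.2607) = 97.54

97.54 dB


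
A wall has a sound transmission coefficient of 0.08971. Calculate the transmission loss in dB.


Given values:
  tau = 0.08971
Formula: TL = 10 * log10(1 / tau)
Compute 1 / tau = 1 / 0.08971 = 11.147
Compute log10(11.147) = 1.047158
TL = 10 * 1.047158 = 10.47

10.47 dB


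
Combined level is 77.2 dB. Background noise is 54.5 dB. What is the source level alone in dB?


Given values:
  L_total = 77.2 dB, L_bg = 54.5 dB
Formula: L_source = 10 * log10(10^(L_total/10) - 10^(L_bg/10))
Convert to linear:
  10^(77.2/10) = 52480746.025
  10^(54.5/10) = 281838.2931
Difference: 52480746.025 - 281838.2931 = 52198907.7319
L_source = 10 * log10(52198907.7319) = 77.18

77.18 dB


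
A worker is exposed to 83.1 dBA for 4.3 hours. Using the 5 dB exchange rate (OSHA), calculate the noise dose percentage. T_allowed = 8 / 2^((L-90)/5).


Given values:
  L = 83.1 dBA, T = 4.3 hours
Formula: T_allowed = 8 / 2^((L - 90) / 5)
Compute exponent: (83.1 - 90) / 5 = -1.38
Compute 2^(-1.38) = 0.384219
T_allowed = 8 / 0.384219 = 20.821459 hours
Dose = (T / T_allowed) * 100
Dose = (4.3 / 20.821459) * 100 = 20.65

20.65 %


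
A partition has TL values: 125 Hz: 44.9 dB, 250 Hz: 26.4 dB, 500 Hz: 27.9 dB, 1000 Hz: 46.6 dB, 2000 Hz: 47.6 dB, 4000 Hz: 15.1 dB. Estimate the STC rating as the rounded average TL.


Given TL values at each frequency:
  125 Hz: 44.9 dB
  250 Hz: 26.4 dB
  500 Hz: 27.9 dB
  1000 Hz: 46.6 dB
  2000 Hz: 47.6 dB
  4000 Hz: 15.1 dB
Formula: STC ~ round(average of TL values)
Sum = 44.9 + 26.4 + 27.9 + 46.6 + 47.6 + 15.1 = 208.5
Average = 208.5 / 6 = 34.75
Rounded: 35

35


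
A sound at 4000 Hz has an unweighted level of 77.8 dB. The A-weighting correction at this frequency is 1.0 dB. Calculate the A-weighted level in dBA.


Given values:
  SPL = 77.8 dB
  A-weighting at 4000 Hz = 1.0 dB
Formula: L_A = SPL + A_weight
L_A = 77.8 + (1.0)
L_A = 78.8

78.8 dBA


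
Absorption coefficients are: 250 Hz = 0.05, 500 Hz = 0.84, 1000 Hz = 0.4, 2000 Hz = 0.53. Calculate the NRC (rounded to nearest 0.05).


Given values:
  a_250 = 0.05, a_500 = 0.84
  a_1000 = 0.4, a_2000 = 0.53
Formula: NRC = (a250 + a500 + a1000 + a2000) / 4
Sum = 0.05 + 0.84 + 0.4 + 0.53 = 1.82
NRC = 1.82 / 4 = 0.455
Rounded to nearest 0.05: 0.45

0.45


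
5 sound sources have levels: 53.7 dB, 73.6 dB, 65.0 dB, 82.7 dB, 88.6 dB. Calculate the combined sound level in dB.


Formula: L_total = 10 * log10( sum(10^(Li/10)) )
  Source 1: 10^(53.7/10) = 234422.8815
  Source 2: 10^(73.6/10) = 22908676.5277
  Source 3: 10^(65.0/10) = 3162277.6602
  Source 4: 10^(82.7/10) = 186208713.6663
  Source 5: 10^(88.6/10) = 724435960.075
Sum of linear values = 936950050.8107
L_total = 10 * log10(936950050.8107) = 89.72

89.72 dB


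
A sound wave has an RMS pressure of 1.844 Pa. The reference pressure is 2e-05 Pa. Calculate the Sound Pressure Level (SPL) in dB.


Given values:
  p = 1.844 Pa
  p_ref = 2e-05 Pa
Formula: SPL = 20 * log10(p / p_ref)
Compute ratio: p / p_ref = 1.844 / 2e-05 = 92200
Compute log10: log10(92200) = 4.964731
Multiply: SPL = 20 * 4.964731 = 99.29

99.29 dB


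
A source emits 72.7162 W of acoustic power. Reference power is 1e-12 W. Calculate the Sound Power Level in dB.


Given values:
  W = 72.7162 W
  W_ref = 1e-12 W
Formula: SWL = 10 * log10(W / W_ref)
Compute ratio: W / W_ref = 72716200000000
Compute log10: log10(72716200000000) = 13.861631
Multiply: SWL = 10 * 13.861631 = 138.62

138.62 dB


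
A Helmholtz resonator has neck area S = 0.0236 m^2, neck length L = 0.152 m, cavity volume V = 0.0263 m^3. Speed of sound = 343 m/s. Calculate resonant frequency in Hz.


Given values:
  S = 0.0236 m^2, L = 0.152 m, V = 0.0263 m^3, c = 343 m/s
Formula: f = (c / (2*pi)) * sqrt(S / (V * L))
Compute V * L = 0.0263 * 0.152 = 0.0039976
Compute S / (V * L) = 0.0236 / 0.0039976 = 5.9035
Compute sqrt(5.9035) = 2.429712
Compute c / (2*pi) = 343 / 6.283185 = 54.590148
f = 54.590148 * 2.429712 = 132.64

132.64 Hz


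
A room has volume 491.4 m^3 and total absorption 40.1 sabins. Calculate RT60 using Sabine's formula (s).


Given values:
  V = 491.4 m^3
  A = 40.1 sabins
Formula: RT60 = 0.161 * V / A
Numerator: 0.161 * 491.4 = 79.1154
RT60 = 79.1154 / 40.1 = 1.973

1.973 s


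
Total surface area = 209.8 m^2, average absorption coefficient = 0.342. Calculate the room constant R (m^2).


Given values:
  S = 209.8 m^2, alpha = 0.342
Formula: R = S * alpha / (1 - alpha)
Numerator: 209.8 * 0.342 = 71.7516
Denominator: 1 - 0.342 = 0.658
R = 71.7516 / 0.658 = 109.04

109.04 m^2


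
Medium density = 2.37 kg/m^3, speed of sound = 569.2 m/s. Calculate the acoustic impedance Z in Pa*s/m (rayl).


Given values:
  rho = 2.37 kg/m^3
  c = 569.2 m/s
Formula: Z = rho * c
Z = 2.37 * 569.2
Z = 1349.0

1349.0 rayl


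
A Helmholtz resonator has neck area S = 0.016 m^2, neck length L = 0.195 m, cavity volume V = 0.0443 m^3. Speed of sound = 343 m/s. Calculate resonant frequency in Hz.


Given values:
  S = 0.016 m^2, L = 0.195 m, V = 0.0443 m^3, c = 343 m/s
Formula: f = (c / (2*pi)) * sqrt(S / (V * L))
Compute V * L = 0.0443 * 0.195 = 0.0086385
Compute S / (V * L) = 0.016 / 0.0086385 = 1.8522
Compute sqrt(1.8522) = 1.360956
Compute c / (2*pi) = 343 / 6.283185 = 54.590148
f = 54.590148 * 1.360956 = 74.29

74.29 Hz


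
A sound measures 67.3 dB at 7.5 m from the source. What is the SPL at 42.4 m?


Given values:
  SPL1 = 67.3 dB, r1 = 7.5 m, r2 = 42.4 m
Formula: SPL2 = SPL1 - 20 * log10(r2 / r1)
Compute ratio: r2 / r1 = 42.4 / 7.5 = 5.6533
Compute log10: log10(5.6533) = 0.752302
Compute drop: 20 * 0.752302 = 15.046
SPL2 = 67.3 - 15.046 = 52.25

52.25 dB


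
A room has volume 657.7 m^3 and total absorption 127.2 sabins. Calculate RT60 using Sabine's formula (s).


Given values:
  V = 657.7 m^3
  A = 127.2 sabins
Formula: RT60 = 0.161 * V / A
Numerator: 0.161 * 657.7 = 105.8897
RT60 = 105.8897 / 127.2 = 0.832

0.832 s


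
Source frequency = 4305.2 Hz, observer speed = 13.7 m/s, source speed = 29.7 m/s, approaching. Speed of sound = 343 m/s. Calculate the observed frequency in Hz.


Given values:
  f_s = 4305.2 Hz, v_o = 13.7 m/s, v_s = 29.7 m/s
  Direction: approaching
Formula: f_o = f_s * (c + v_o) / (c - v_s)
Numerator: c + v_o = 343 + 13.7 = 356.7
Denominator: c - v_s = 343 - 29.7 = 313.3
f_o = 4305.2 * 356.7 / 313.3 = 4901.58

4901.58 Hz


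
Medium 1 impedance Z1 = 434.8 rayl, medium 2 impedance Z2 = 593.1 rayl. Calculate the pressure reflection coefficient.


Given values:
  Z1 = 434.8 rayl, Z2 = 593.1 rayl
Formula: R = (Z2 - Z1) / (Z2 + Z1)
Numerator: Z2 - Z1 = 593.1 - 434.8 = 158.3
Denominator: Z2 + Z1 = 593.1 + 434.8 = 1027.9
R = 158.3 / 1027.9 = 0.154

0.154


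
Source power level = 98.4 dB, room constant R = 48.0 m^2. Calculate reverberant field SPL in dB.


Given values:
  Lw = 98.4 dB, R = 48.0 m^2
Formula: SPL = Lw + 10 * log10(4 / R)
Compute 4 / R = 4 / 48.0 = 0.083333
Compute 10 * log10(0.083333) = -10.7918
SPL = 98.4 + (-10.7918) = 87.61

87.61 dB


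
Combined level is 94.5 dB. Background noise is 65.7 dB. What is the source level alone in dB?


Given values:
  L_total = 94.5 dB, L_bg = 65.7 dB
Formula: L_source = 10 * log10(10^(L_total/10) - 10^(L_bg/10))
Convert to linear:
  10^(94.5/10) = 2818382931.2644
  10^(65.7/10) = 3715352.291
Difference: 2818382931.2644 - 3715352.291 = 2814667578.9734
L_source = 10 * log10(2814667578.9734) = 94.49

94.49 dB


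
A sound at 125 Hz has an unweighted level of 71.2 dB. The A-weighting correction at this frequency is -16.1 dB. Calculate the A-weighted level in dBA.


Given values:
  SPL = 71.2 dB
  A-weighting at 125 Hz = -16.1 dB
Formula: L_A = SPL + A_weight
L_A = 71.2 + (-16.1)
L_A = 55.1

55.1 dBA


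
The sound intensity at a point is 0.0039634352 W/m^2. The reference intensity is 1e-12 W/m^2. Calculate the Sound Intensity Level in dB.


Given values:
  I = 0.0039634352 W/m^2
  I_ref = 1e-12 W/m^2
Formula: SIL = 10 * log10(I / I_ref)
Compute ratio: I / I_ref = 3963435200
Compute log10: log10(3963435200) = 9.598072
Multiply: SIL = 10 * 9.598072 = 95.98

95.98 dB


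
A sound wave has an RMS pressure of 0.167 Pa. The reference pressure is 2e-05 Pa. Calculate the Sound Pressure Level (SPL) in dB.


Given values:
  p = 0.167 Pa
  p_ref = 2e-05 Pa
Formula: SPL = 20 * log10(p / p_ref)
Compute ratio: p / p_ref = 0.167 / 2e-05 = 8350
Compute log10: log10(8350) = 3.921686
Multiply: SPL = 20 * 3.921686 = 78.43

78.43 dB


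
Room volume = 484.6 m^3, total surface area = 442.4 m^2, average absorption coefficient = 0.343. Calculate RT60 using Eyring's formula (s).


Given values:
  V = 484.6 m^3, S = 442.4 m^2, alpha = 0.343
Formula: RT60 = 0.161 * V / (-S * ln(1 - alpha))
Compute ln(1 - 0.343) = ln(0.657) = -0.420071
Denominator: -442.4 * -0.420071 = 185.8394
Numerator: 0.161 * 484.6 = 78.0206
RT60 = 78.0206 / 185.8394 = 0.42

0.42 s


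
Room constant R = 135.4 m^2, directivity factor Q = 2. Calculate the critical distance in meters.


Given values:
  R = 135.4 m^2, Q = 2
Formula: d_c = 0.141 * sqrt(Q * R)
Compute Q * R = 2 * 135.4 = 270.8
Compute sqrt(270.8) = 16.456
d_c = 0.141 * 16.456 = 2.32

2.32 m


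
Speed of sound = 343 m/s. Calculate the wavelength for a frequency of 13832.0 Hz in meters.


Given values:
  c = 343 m/s, f = 13832.0 Hz
Formula: lambda = c / f
lambda = 343 / 13832.0
lambda = 0.0248

0.0248 m


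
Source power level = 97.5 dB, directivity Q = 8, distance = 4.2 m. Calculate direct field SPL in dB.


Given values:
  Lw = 97.5 dB, Q = 8, r = 4.2 m
Formula: SPL = Lw + 10 * log10(Q / (4 * pi * r^2))
Compute 4 * pi * r^2 = 4 * pi * 4.2^2 = 221.6708
Compute Q / denom = 8 / 221.6708 = 0.03608955
Compute 10 * log10(0.03608955) = -14.4262
SPL = 97.5 + (-14.4262) = 83.07

83.07 dB


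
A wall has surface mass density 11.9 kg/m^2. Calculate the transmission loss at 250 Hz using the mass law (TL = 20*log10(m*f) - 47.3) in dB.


Given values:
  m = 11.9 kg/m^2, f = 250 Hz
Formula: TL = 20 * log10(m * f) - 47.3
Compute m * f = 11.9 * 250 = 2975.0
Compute log10(2975.0) = 3.473487
Compute 20 * 3.473487 = 69.4697
TL = 69.4697 - 47.3 = 22.17

22.17 dB


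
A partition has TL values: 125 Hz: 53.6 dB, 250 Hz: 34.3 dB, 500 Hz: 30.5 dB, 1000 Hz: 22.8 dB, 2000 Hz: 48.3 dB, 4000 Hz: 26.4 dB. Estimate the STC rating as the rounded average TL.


Given TL values at each frequency:
  125 Hz: 53.6 dB
  250 Hz: 34.3 dB
  500 Hz: 30.5 dB
  1000 Hz: 22.8 dB
  2000 Hz: 48.3 dB
  4000 Hz: 26.4 dB
Formula: STC ~ round(average of TL values)
Sum = 53.6 + 34.3 + 30.5 + 22.8 + 48.3 + 26.4 = 215.9
Average = 215.9 / 6 = 35.98
Rounded: 36

36


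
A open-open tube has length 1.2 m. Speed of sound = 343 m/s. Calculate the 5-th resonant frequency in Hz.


Given values:
  Tube type: open-open, L = 1.2 m, c = 343 m/s, n = 5
Formula: f_n = n * c / (2 * L)
Compute 2 * L = 2 * 1.2 = 2.4
f = 5 * 343 / 2.4
f = 714.58

714.58 Hz


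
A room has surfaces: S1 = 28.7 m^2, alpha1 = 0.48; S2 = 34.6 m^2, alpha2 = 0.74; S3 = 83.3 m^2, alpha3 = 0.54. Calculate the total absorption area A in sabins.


Given surfaces:
  Surface 1: 28.7 * 0.48 = 13.776
  Surface 2: 34.6 * 0.74 = 25.604
  Surface 3: 83.3 * 0.54 = 44.982
Formula: A = sum(Si * alpha_i)
A = 13.776 + 25.604 + 44.982
A = 84.36

84.36 sabins
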